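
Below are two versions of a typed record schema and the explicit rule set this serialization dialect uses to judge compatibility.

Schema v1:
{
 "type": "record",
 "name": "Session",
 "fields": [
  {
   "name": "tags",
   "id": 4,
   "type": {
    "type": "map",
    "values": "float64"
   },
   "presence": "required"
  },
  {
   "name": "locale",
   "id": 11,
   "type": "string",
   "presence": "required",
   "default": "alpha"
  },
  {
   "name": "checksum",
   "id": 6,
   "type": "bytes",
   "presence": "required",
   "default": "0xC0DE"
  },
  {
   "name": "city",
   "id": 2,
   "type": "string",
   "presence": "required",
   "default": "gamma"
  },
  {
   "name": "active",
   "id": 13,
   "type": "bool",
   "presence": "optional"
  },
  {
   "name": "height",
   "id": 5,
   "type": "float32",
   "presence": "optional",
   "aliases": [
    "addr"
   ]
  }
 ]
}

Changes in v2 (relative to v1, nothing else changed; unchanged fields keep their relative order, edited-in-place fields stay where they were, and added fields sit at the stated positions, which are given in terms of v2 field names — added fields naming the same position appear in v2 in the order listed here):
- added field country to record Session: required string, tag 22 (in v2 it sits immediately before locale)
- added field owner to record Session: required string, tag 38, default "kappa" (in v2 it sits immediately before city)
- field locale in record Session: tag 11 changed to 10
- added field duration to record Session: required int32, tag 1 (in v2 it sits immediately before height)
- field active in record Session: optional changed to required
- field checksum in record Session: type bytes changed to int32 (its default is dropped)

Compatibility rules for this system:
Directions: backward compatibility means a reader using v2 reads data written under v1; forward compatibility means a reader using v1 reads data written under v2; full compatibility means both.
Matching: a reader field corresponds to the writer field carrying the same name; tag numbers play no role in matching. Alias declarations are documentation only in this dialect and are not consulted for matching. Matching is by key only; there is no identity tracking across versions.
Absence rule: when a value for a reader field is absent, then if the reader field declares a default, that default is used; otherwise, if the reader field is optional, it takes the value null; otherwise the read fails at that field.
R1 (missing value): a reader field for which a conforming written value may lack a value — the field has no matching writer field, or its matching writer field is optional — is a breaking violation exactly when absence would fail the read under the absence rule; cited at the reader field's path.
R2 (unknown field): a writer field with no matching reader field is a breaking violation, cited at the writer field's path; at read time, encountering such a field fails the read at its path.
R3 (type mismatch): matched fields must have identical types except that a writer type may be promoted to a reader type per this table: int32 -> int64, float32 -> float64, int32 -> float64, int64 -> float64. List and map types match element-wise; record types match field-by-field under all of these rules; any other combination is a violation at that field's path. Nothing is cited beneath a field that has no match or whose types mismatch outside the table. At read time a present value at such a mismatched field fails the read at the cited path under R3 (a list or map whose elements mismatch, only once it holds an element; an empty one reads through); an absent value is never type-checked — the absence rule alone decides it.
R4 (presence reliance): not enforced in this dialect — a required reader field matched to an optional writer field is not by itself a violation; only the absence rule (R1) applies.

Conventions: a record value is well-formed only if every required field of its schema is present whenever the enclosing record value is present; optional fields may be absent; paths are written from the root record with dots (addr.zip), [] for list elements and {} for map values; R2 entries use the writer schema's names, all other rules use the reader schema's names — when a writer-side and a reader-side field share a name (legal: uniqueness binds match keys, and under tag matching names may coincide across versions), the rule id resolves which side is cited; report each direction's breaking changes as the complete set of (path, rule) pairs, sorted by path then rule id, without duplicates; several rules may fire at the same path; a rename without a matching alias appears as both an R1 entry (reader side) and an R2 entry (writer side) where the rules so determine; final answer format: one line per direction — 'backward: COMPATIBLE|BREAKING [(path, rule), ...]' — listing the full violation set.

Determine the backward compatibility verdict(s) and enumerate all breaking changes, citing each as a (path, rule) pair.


the writer's type comes first in each Session pair
checking backward for Session: reader v2 against writer v1:
  tags <- tags (map<string, float64> -> map<string, float64>, writer required)
  country: no writer-side match
  locale <- locale (string -> string, writer required)
  checksum <- checksum (bytes -> int32, writer required)
  owner: no writer-side match
  city <- city (string -> string, writer required)
  active <- active (bool -> bool, writer optional)
  duration: no writer-side match
  height <- height (float32 -> float32, writer optional)
  breaking: (active, R1)
  breaking: (checksum, R3)
  breaking: (country, R1)
  breaking: (duration, R1)
  => backward: BREAKING (4)
the rest of the Session diff is inert for this question:
  added field owner to record Session: required string, tag 38, default "kappa" (in v2 it sits immediately before city) -> matters only for Session's forward compatibility — outside the asked direction
  field locale in record Session: tag 11 changed to 10 -> fires no rule on Session, leaving the asked answer as it is

backward: BREAKING [(active, R1), (checksum, R3), (country, R1), (duration, R1)]


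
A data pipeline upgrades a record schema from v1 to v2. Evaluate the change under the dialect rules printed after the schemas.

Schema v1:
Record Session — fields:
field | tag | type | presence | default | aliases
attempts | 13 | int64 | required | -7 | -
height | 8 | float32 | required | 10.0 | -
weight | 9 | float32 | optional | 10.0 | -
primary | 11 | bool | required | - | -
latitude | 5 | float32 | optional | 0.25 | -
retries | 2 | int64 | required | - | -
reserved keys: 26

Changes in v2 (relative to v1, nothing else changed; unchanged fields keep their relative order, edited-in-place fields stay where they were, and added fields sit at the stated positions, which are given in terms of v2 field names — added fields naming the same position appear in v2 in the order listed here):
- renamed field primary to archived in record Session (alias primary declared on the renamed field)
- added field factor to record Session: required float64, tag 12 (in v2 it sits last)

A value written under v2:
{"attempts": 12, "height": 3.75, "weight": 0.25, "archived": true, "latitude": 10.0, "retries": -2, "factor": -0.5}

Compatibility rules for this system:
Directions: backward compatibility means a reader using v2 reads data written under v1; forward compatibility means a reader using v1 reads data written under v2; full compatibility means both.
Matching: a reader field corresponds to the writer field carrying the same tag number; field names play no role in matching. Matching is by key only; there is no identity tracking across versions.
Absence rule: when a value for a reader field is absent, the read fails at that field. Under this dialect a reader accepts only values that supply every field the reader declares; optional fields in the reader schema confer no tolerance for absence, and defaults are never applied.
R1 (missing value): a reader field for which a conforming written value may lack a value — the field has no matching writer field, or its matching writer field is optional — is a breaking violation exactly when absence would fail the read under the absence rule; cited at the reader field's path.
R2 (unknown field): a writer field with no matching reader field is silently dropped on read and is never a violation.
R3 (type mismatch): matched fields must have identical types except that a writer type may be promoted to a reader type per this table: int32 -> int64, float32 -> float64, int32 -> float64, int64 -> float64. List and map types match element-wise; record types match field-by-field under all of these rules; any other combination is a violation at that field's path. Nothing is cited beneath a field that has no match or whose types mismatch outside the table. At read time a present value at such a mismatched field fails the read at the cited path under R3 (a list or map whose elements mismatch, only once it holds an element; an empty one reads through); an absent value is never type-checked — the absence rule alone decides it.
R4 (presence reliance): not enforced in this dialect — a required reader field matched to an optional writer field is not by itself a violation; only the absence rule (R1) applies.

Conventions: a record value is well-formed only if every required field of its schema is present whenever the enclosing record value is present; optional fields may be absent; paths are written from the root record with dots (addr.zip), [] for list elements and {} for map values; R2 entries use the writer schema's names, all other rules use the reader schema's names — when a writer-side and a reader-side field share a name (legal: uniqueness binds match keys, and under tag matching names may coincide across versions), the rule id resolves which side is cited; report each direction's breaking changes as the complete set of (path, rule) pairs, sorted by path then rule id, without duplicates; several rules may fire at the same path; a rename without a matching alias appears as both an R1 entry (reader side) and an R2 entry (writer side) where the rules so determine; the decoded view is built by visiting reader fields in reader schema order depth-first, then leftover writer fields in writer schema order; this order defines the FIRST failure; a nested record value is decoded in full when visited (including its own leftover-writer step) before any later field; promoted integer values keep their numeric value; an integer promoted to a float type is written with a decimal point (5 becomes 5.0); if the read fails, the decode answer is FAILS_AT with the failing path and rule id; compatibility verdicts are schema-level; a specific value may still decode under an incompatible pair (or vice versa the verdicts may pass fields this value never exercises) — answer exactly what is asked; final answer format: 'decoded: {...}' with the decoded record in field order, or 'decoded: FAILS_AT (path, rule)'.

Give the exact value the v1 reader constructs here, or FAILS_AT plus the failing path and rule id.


decoded: {"attempts": 12, "height": 3.75, "weight": 0.25, "primary": true, "latitude": 10.0, "retries": -2}

each type pair in Session: writer, then reader
decode (reader v1):
  attempts := 12
  height := 3.75
  weight := 0.25
  primary := true (from writer archived)
  latitude := 10.0
  retries := -2
  writer factor: no reader field; dropped
  => decoded: {"attempts": 12, "height": 3.75, "weight": 0.25, "primary": true, "latitude": 10.0, "retries": -2}
checking off the Session differences that do not matter here:
  renamed field primary to archived in record Session (alias primary declared on the renamed field) -> inert under this dialect — no rule fires on Session and the result does not move
  added field factor to record Session: required float64, tag 12 (in v2 it sits last) -> shifts the Session verdicts, not this decode


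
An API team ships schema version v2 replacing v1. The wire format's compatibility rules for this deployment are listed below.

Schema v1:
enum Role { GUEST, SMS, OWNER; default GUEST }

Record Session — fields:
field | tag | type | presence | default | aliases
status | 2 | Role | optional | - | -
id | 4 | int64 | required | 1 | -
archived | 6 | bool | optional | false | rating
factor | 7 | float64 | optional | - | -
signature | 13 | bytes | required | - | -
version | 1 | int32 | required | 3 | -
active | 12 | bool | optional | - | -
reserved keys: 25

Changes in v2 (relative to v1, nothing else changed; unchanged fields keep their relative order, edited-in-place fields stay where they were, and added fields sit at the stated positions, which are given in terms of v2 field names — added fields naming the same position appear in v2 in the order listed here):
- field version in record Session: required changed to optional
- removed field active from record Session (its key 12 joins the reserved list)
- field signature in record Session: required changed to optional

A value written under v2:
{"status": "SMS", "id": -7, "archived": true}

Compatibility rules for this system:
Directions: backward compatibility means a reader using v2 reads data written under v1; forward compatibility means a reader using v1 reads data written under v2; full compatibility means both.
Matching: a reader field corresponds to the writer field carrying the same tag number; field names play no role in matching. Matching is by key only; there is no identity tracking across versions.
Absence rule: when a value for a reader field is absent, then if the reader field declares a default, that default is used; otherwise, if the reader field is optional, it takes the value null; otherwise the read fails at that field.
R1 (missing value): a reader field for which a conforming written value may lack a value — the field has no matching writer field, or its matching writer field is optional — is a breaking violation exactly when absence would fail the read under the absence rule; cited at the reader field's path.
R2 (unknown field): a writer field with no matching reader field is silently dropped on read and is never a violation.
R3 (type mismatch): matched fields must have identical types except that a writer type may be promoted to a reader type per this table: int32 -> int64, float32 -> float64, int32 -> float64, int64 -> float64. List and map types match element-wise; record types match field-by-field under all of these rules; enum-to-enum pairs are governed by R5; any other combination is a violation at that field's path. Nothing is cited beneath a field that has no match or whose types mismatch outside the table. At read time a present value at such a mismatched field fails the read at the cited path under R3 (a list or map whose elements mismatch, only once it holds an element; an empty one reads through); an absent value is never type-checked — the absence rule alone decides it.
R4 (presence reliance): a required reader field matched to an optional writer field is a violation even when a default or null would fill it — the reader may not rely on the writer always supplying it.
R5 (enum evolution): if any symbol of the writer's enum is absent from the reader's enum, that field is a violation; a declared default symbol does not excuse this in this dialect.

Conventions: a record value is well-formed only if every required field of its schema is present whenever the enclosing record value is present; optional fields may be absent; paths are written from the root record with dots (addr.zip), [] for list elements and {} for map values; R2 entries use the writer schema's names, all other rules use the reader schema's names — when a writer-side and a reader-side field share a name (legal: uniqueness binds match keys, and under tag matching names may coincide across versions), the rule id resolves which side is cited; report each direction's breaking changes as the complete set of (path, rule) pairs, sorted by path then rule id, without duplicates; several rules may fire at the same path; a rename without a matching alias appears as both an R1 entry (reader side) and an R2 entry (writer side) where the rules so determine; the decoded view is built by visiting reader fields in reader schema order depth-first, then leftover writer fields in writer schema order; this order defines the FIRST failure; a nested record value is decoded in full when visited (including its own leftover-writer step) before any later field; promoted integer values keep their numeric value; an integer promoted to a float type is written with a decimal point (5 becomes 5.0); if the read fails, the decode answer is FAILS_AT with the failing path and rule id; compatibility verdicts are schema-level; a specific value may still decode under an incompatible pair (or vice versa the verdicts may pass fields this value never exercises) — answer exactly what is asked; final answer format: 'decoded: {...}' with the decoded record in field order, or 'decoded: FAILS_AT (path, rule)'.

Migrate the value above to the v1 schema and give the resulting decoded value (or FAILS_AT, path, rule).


decoded: FAILS_AT (signature, R1)

arrows below run writer -> reader for Session
migrating the Session value to v1:
  status := "SMS"
  id := -7
  archived := true
  factor := null (missing; optional => null)
  read fails at signature under R1 (no fill)
  => FAILS_AT (signature, R1)
diffs on Session not affecting the asked answer:
  field version in record Session: required changed to optional -> matters for Session compatibility verdicts, not for this value's decode
  removed field active from record Session (its key 12 joins the reserved list) -> inert under this dialect — no rule fires on Session and the result does not move


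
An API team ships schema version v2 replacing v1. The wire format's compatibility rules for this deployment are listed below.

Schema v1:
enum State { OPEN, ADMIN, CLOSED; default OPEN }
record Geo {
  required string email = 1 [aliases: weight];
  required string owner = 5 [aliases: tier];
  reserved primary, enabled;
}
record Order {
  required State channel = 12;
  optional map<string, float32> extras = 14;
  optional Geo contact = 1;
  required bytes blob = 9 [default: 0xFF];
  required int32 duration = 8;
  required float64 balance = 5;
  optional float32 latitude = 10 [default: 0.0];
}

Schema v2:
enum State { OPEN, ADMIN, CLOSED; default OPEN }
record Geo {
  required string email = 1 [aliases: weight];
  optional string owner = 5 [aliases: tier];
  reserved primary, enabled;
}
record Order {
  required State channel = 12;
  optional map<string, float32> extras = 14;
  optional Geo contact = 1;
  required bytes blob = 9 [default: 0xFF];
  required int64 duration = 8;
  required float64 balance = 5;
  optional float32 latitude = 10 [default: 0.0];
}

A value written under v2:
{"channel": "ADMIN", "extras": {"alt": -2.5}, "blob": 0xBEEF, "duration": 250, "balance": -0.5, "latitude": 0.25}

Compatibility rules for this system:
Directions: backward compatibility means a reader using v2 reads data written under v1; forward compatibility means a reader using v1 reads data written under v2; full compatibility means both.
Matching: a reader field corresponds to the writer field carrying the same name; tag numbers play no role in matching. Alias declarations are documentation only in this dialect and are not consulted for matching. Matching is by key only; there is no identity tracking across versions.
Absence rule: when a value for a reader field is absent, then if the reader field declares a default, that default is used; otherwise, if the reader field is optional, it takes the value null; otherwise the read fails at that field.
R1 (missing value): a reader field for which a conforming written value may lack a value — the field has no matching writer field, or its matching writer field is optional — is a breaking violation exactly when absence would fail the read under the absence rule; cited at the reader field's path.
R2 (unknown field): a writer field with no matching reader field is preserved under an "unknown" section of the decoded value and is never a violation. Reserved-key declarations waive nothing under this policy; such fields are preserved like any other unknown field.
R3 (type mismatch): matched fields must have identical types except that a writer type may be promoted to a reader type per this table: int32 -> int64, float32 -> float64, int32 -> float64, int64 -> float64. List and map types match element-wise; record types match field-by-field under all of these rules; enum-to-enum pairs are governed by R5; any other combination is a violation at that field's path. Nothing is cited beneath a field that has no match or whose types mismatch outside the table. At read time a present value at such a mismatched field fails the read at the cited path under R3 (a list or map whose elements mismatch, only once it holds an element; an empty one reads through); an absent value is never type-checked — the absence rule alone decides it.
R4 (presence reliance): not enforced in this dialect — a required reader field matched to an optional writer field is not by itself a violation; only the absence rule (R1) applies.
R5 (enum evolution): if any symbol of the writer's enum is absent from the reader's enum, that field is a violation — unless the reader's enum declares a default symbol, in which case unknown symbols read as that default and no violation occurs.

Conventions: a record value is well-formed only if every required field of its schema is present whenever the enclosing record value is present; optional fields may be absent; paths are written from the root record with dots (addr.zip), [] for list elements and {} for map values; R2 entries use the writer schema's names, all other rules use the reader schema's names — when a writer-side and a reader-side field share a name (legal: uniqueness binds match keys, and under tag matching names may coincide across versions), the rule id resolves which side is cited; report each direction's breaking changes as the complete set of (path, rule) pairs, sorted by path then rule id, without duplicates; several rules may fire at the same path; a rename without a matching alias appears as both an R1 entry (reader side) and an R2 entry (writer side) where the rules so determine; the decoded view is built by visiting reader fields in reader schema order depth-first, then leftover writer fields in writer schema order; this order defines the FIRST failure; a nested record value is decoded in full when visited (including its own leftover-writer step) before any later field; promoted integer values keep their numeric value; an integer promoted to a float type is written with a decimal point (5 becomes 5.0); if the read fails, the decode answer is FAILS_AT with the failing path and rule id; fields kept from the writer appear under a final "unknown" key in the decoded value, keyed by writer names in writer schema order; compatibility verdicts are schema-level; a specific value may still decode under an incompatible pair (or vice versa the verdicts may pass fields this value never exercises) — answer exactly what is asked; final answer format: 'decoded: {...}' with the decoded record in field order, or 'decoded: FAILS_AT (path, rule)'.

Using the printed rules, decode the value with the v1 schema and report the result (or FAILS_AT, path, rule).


the writer's type comes first in each Order pair
migrating the Order value to v1:
  channel := "ADMIN"
  extras := {"alt": -2.5}
  contact := null (not supplied -> null)
  blob := 0xBEEF
  read fails at duration under R3
  => FAILS_AT (duration, R3)
the other Order changes do not affect what is asked:
  field owner in record Geo: required changed to optional -> schema-level compatibility only; this Order value's decode is unchanged

decoded: FAILS_AT (duration, R3)


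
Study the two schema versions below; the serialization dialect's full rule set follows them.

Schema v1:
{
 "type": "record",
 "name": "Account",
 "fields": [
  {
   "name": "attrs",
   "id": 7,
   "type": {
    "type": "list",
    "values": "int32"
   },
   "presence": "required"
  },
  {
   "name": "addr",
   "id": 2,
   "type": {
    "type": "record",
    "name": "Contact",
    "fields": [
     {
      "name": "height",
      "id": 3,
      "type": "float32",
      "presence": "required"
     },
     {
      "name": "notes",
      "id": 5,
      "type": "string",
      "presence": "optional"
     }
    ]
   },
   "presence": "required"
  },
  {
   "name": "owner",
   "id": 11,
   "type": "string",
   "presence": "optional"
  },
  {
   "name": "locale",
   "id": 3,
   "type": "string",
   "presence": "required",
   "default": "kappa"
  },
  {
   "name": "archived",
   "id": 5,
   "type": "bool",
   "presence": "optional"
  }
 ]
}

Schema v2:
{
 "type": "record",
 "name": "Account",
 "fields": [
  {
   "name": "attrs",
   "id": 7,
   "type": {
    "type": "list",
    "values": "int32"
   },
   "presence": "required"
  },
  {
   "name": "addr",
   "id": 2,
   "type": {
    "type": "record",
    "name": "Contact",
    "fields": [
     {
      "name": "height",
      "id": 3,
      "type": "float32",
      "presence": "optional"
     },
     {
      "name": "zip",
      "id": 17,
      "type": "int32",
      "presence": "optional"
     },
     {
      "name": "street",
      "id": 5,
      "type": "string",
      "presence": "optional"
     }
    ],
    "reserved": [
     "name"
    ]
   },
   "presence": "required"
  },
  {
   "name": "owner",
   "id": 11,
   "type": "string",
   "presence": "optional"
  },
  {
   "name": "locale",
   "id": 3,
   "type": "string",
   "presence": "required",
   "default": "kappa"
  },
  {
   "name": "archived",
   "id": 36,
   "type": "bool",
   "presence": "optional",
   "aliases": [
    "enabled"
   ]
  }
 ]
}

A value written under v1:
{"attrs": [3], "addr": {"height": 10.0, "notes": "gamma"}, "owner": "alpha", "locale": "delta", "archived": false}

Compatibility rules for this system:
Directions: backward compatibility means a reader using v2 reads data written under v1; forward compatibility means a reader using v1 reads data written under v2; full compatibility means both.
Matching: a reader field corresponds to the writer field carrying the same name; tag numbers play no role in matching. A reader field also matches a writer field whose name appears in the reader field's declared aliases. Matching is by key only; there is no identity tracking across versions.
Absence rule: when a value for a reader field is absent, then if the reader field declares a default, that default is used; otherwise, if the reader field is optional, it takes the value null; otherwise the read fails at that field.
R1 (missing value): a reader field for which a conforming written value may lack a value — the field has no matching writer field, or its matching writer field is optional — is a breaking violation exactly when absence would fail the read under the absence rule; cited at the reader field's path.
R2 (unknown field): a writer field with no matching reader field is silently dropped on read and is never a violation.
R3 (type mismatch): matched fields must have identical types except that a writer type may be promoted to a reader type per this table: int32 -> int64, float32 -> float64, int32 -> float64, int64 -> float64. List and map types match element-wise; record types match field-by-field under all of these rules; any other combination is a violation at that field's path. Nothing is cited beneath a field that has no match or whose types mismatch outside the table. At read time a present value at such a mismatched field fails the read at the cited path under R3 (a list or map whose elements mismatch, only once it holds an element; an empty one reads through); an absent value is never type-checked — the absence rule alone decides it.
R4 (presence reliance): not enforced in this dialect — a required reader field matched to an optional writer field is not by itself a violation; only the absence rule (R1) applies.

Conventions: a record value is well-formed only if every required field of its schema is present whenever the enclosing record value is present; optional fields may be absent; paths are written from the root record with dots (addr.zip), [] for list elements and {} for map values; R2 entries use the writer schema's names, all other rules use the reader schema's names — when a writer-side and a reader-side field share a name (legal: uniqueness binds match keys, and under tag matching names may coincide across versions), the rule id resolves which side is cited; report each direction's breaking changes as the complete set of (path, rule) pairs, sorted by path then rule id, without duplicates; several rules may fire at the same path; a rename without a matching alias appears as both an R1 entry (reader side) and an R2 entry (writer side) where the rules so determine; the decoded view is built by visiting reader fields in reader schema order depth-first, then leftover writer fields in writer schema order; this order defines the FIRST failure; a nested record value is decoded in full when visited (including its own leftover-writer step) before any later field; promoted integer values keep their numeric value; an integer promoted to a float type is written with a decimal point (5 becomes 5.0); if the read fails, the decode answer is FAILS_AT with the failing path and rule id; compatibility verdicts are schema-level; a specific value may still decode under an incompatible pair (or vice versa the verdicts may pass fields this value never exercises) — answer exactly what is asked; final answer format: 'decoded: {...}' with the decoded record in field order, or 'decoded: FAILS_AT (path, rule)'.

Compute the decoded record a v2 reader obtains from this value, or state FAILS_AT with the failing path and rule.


decoded: {"attrs": [3], "addr": {"height": 10.0, "zip": null, "street": null}, "owner": "alpha", "locale": "delta", "archived": false}

arrows below run writer -> reader for Account
migrating the Account value to v2:
  attrs := [3]
  addr.height := 10.0
  addr.zip := null (absent, optional -> null)
  addr.street := null (absent, optional -> null)
  writer addr.notes: unknown -> dropped
  owner := "alpha"
  locale := "delta"
  archived := false
  => decoded: {"attrs": [3], "addr": {"height": 10.0, "zip": null, "street": null}, "owner": "alpha", "locale": "delta", "archived": false}
checking off the Account differences that do not matter here:
  field archived in record Account: tag 5 changed to 36 -> inert under this dialect — no rule fires on Account and the result does not move
  field height in record Contact: required changed to optional -> a verdict-level change on Account — the shown value reads the same


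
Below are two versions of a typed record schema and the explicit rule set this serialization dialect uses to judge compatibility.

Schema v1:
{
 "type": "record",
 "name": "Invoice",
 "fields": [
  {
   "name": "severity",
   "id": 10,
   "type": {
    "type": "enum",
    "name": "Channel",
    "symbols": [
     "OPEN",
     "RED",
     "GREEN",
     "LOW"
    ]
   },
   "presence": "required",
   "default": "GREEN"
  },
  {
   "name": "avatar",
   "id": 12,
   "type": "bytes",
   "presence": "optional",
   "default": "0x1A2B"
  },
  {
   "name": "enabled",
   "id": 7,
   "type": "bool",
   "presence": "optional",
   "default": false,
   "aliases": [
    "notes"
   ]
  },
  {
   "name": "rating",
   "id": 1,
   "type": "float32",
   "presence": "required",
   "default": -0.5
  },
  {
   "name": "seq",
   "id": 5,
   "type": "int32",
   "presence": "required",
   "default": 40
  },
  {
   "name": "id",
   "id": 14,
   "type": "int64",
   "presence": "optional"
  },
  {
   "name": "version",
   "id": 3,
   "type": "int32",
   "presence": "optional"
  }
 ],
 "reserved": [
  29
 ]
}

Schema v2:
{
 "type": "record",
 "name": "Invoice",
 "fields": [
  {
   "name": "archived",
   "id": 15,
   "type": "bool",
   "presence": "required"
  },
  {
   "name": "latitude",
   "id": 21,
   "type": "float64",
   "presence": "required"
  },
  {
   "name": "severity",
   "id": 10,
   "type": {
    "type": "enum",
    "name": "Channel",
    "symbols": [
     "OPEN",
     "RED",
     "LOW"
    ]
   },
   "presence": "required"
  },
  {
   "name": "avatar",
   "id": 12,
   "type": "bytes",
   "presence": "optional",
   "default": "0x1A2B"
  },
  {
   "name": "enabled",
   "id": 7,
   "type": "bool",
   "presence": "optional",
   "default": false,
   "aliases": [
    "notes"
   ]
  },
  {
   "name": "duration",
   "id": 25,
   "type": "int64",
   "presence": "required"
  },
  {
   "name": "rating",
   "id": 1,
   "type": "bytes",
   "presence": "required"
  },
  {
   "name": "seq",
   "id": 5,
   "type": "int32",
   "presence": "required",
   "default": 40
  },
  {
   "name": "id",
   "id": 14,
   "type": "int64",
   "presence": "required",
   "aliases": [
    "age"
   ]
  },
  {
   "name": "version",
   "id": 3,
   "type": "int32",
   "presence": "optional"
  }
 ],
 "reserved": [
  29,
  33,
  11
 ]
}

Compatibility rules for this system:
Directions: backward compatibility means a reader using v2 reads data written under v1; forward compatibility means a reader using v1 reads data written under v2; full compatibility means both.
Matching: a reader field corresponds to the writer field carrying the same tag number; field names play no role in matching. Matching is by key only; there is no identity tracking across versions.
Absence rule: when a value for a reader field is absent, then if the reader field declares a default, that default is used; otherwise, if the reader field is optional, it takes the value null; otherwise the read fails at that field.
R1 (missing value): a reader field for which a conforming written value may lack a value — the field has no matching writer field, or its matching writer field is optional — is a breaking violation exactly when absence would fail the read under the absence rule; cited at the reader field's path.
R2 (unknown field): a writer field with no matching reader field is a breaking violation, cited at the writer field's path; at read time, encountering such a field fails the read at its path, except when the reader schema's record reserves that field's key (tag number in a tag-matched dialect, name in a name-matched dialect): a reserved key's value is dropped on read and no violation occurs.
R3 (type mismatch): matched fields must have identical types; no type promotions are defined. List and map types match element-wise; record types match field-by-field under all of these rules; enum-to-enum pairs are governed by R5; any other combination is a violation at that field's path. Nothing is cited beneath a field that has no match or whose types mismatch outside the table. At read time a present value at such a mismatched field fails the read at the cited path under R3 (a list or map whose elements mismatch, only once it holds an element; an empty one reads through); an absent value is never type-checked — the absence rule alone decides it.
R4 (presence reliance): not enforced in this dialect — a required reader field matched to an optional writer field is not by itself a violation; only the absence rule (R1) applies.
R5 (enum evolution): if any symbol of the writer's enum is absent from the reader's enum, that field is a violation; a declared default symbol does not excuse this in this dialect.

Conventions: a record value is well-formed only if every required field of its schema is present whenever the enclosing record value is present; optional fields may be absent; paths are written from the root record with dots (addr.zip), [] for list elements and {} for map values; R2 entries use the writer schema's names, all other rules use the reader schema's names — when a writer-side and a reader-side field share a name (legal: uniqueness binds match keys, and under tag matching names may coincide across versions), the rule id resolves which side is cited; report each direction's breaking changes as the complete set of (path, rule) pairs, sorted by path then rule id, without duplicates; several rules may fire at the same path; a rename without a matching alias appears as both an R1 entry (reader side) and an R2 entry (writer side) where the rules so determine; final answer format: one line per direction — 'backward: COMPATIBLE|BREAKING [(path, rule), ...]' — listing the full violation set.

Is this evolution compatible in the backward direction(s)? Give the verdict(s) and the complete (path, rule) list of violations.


each type pair in Invoice: writer, then reader
backward on Invoice — v2 reading data written by v1:
  archived: no writer match
  latitude: no writer match
  writer required, Channel -> Channel: reader severity maps from writer severity
  writer optional, bytes -> bytes: reader avatar maps from writer avatar
  writer optional, bool -> bool: reader enabled maps from writer enabled
  duration: no writer match
  writer required, float32 -> bytes: reader rating maps from writer rating
  writer required, int32 -> int32: reader seq maps from writer seq
  writer optional, int64 -> int64: reader id maps from writer id
  writer optional, int32 -> int32: reader version maps from writer version
  R1 fires at archived
  R1 fires at duration
  R1 fires at id
  R1 fires at latitude
  R3 fires at rating
  R5 fires at severity
  => backward: BREAKING (6)

backward: BREAKING [(archived, R1), (duration, R1), (id, R1), (latitude, R1), (rating, R3), (severity, R5)]


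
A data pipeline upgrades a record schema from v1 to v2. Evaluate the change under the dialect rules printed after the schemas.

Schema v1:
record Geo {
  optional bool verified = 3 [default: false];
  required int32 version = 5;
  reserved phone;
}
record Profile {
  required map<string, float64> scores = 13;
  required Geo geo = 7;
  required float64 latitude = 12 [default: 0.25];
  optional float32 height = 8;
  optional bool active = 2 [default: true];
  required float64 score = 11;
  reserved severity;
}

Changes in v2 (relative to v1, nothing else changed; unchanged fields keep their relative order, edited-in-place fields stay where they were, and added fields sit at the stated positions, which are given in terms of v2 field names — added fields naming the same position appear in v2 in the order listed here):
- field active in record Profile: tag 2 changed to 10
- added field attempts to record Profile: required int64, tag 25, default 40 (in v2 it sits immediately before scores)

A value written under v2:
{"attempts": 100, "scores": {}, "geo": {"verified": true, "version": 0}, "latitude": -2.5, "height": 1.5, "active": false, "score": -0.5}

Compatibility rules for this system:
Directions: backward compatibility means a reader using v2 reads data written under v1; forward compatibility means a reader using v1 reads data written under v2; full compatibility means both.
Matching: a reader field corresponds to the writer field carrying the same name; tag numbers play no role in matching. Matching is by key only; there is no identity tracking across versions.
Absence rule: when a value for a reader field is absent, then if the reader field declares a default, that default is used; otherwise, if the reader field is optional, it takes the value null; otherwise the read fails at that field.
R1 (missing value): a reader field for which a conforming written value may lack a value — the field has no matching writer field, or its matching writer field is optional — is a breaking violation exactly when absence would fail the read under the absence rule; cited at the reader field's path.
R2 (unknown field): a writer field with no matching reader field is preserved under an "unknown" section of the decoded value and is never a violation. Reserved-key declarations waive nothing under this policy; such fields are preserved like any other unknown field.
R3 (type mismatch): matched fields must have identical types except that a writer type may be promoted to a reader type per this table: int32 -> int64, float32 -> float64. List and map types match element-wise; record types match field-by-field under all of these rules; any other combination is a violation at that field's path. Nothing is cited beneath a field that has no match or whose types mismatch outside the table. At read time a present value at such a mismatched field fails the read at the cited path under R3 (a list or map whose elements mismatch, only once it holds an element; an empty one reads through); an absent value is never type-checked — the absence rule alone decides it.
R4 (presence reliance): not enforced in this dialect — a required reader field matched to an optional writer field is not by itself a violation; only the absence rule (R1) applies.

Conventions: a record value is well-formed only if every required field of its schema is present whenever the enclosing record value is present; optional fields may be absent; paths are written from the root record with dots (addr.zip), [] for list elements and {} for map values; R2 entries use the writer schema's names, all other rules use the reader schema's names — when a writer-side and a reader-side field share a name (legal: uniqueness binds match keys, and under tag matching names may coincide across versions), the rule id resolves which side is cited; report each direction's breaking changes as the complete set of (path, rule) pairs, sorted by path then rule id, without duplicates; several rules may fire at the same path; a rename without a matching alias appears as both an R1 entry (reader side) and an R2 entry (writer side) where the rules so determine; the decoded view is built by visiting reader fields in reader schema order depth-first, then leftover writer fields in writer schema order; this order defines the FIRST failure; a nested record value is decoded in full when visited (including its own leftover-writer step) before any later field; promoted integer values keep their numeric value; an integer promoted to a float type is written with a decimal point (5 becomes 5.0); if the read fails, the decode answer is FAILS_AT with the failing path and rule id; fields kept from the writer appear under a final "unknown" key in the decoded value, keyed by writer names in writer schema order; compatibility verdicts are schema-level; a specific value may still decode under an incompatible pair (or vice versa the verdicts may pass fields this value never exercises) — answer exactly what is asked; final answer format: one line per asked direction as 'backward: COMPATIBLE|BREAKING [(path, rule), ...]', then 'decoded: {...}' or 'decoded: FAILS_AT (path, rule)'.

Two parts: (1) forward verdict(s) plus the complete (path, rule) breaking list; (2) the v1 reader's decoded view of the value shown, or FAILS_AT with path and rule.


forward: COMPATIBLE []; decoded: {"scores": {}, "geo": {"verified": true, "version": 0}, "latitude": -2.5, "height": 1.5, "active": false, "score": -0.5, "unknown": {"attempts": 100}}

arrows below run writer -> reader for Profile
checking forward for Profile: reader v1 against writer v2:
  writer required, map<string, float64> -> map<string, float64>: reader scores maps from writer scores
  writer required, Geo -> Geo: reader geo maps from writer geo
  writer required, float64 -> float64: reader latitude maps from writer latitude
  writer optional, float32 -> float32: reader height maps from writer height
  writer optional, bool -> bool: reader active maps from writer active
  writer required, float64 -> float64: reader score maps from writer score
  writer field attempts has no reader counterpart
  writer optional, bool -> bool: reader geo.verified maps from writer geo.verified
  writer required, int32 -> int32: reader geo.version maps from writer geo.version
  => no violations; forward on Profile: COMPATIBLE
decode walk for Profile under reader schema v1:
  scores := {}
  geo.verified := true
  geo.version := 0
  latitude := -2.5
  height := 1.5
  active := false
  score := -0.5
  writer attempts: kept under "unknown"
  => decoded: {"scores": {}, "geo": {"verified": true, "version": 0}, "latitude": -2.5, "height": 1.5, "active": false, "score": -0.5, "unknown": {"attempts": 100}}
the other Profile changes do not affect what is asked:
  field active in record Profile: tag 2 changed to 10 -> triggers nothing under Profile's printed rules — same verdict
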